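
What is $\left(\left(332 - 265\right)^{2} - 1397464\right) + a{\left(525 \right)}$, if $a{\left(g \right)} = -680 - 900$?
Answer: $-1394555$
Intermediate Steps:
$a{\left(g \right)} = -1580$ ($a{\left(g \right)} = -680 - 900 = -1580$)
$\left(\left(332 - 265\right)^{2} - 1397464\right) + a{\left(525 \right)} = \left(\left(332 - 265\right)^{2} - 1397464\right) - 1580 = \left(67^{2} - 1397464\right) - 1580 = \left(4489 - 1397464\right) - 1580 = -1392975 - 1580 = -1394555$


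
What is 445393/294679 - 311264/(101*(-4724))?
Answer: 76057663497/35149605799 ≈ 2.1638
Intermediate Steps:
445393/294679 - 311264/(101*(-4724)) = 445393*(1/294679) - 311264/(-477124) = 445393/294679 - 311264*(-1/477124) = 445393/294679 + 77816/119281 = 76057663497/35149605799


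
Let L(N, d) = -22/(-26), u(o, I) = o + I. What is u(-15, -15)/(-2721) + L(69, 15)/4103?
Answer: 49397/4398043 ≈ 0.011232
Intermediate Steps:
u(o, I) = I + o
L(N, d) = 11/13 (L(N, d) = -22*(-1/26) = 11/13)
u(-15, -15)/(-2721) + L(69, 15)/4103 = (-15 - 15)/(-2721) + (11/13)/4103 = -30*(-1/2721) + (11/13)*(1/4103) = 10/907 + 1/4849 = 49397/4398043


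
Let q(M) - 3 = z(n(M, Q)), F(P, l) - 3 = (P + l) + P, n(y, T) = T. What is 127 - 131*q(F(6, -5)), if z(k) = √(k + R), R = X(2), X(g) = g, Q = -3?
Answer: -266 - 131*I ≈ -266.0 - 131.0*I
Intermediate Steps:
R = 2
F(P, l) = 3 + l + 2*P (F(P, l) = 3 + ((P + l) + P) = 3 + (l + 2*P) = 3 + l + 2*P)
z(k) = √(2 + k) (z(k) = √(k + 2) = √(2 + k))
q(M) = 3 + I (q(M) = 3 + √(2 - 3) = 3 + √(-1) = 3 + I)
127 - 131*q(F(6, -5)) = 127 - 131*(3 + I) = 127 + (-393 - 131*I) = -266 - 131*I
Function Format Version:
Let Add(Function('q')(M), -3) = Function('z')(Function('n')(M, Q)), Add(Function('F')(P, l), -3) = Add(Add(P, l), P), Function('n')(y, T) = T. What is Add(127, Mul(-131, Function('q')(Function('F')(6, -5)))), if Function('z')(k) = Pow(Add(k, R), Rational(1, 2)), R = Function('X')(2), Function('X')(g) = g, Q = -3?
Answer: Add(-266, Mul(-131, I)) ≈ Add(-266.00, Mul(-131.00, I))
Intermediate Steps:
R = 2
Function('F')(P, l) = Add(3, l, Mul(2, P)) (Function('F')(P, l) = Add(3, Add(Add(P, l), P)) = Add(3, Add(l, Mul(2, P))) = Add(3, l, Mul(2, P)))
Function('z')(k) = Pow(Add(2, k), Rational(1, 2)) (Function('z')(k) = Pow(Add(k, 2), Rational(1, 2)) = Pow(Add(2, k), Rational(1, 2)))
Function('q')(M) = Add(3, I) (Function('q')(M) = Add(3, Pow(Add(2, -3), Rational(1, 2))) = Add(3, Pow(-1, Rational(1, 2))) = Add(3, I))
Add(127, Mul(-131, Function('q')(Function('F')(6, -5)))) = Add(127, Mul(-131, Add(3, I))) = Add(127, Add(-393, Mul(-131, I))) = Add(-266, Mul(-131, I))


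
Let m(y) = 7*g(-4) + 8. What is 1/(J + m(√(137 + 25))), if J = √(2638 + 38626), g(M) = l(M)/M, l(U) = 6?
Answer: 10/165031 + 16*√2579/165031 ≈ 0.0049842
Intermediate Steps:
g(M) = 6/M
J = 4*√2579 (J = √41264 = 4*√2579 ≈ 203.14)
m(y) = -5/2 (m(y) = 7*(6/(-4)) + 8 = 7*(6*(-¼)) + 8 = 7*(-3/2) + 8 = -21/2 + 8 = -5/2)
1/(J + m(√(137 + 25))) = 1/(4*√2579 - 5/2) = 1/(-5/2 + 4*√2579)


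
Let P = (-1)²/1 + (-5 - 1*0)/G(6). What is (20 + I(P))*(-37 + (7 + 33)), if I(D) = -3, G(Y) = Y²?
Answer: 51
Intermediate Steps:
P = 31/36 (P = (-1)²/1 + (-5 - 1*0)/(6²) = 1*1 + (-5 + 0)/36 = 1 - 5*1/36 = 1 - 5/36 = 31/36 ≈ 0.86111)
(20 + I(P))*(-37 + (7 + 33)) = (20 - 3)*(-37 + (7 + 33)) = 17*(-37 + 40) = 17*3 = 51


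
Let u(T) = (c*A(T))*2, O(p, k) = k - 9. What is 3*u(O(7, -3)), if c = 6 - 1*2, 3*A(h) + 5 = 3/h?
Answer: -42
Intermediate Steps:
O(p, k) = -9 + k
A(h) = -5/3 + 1/h (A(h) = -5/3 + (3/h)/3 = -5/3 + 1/h)
c = 4 (c = 6 - 2 = 4)
u(T) = -40/3 + 8/T (u(T) = (4*(-5/3 + 1/T))*2 = (-20/3 + 4/T)*2 = -40/3 + 8/T)
3*u(O(7, -3)) = 3*(-40/3 + 8/(-9 - 3)) = 3*(-40/3 + 8/(-12)) = 3*(-40/3 + 8*(-1/12)) = 3*(-40/3 - ⅔) = 3*(-14) = -42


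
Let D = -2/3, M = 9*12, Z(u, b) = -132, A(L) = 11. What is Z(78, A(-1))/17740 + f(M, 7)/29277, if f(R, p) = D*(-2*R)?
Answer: -36389/14427055 ≈ -0.0025223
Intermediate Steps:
M = 108
D = -⅔ (D = -2*⅓ = -⅔ ≈ -0.66667)
f(R, p) = 4*R/3 (f(R, p) = -(-4)*R/3 = 4*R/3)
Z(78, A(-1))/17740 + f(M, 7)/29277 = -132/17740 + ((4/3)*108)/29277 = -132*1/17740 + 144*(1/29277) = -33/4435 + 16/3253 = -36389/14427055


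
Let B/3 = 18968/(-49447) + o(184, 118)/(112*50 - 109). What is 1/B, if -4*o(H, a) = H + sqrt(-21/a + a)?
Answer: -18185590832905947200/21385129145699517473 + 53702107588876*sqrt(1640554)/64155387437098552419 ≈ -0.84931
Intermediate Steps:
o(H, a) = -H/4 - sqrt(a - 21/a)/4 (o(H, a) = -(H + sqrt(-21/a + a))/4 = -(H + sqrt(a - 21/a))/4 = -H/4 - sqrt(a - 21/a)/4)
B = -319283550/271513477 - 3*sqrt(1640554)/2591752 (B = 3*(18968/(-49447) + (-1/4*184 - sqrt(118)*sqrt(-21 + 118**2)/118/4)/(112*50 - 109)) = 3*(18968*(-1/49447) + (-46 - sqrt(118)*sqrt(-21 + 13924)/118/4)/(5600 - 109)) = 3*(-18968/49447 + (-46 - sqrt(1640554)/118/4)/5491) = 3*(-18968/49447 + (-46 - sqrt(1640554)/472)*(1/5491)) = 3*(-18968/49447 + (-46/5491 - sqrt(1640554)/2591752)) = 3*(-106427850/271513477 - sqrt(1640554)/2591752) = -319283550/271513477 - 3*sqrt(1640554)/2591752 ≈ -1.1774)
1/B = 1/(-319283550/271513477 - 3*sqrt(1640554)/2591752)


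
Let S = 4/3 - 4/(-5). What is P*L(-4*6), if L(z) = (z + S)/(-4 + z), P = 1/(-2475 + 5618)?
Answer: 82/330015 ≈ 0.00024847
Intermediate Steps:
S = 32/15 (S = 4*(⅓) - 4*(-⅕) = 4/3 + ⅘ = 32/15 ≈ 2.1333)
P = 1/3143 ≈ 0.00031817
L(z) = (32/15 + z)/(-4 + z) (L(z) = (z + 32/15)/(-4 + z) = (32/15 + z)/(-4 + z))
P*L(-4*6) = ((32/15 - 4*6)/(-4 - 4*6))/3143 = ((32/15 - 24)/(-4 - 24))/3143 = (-328/15/(-28))/3143 = (-1/28*(-328/15))/3143 = (1/3143)*(82/105) = 82/330015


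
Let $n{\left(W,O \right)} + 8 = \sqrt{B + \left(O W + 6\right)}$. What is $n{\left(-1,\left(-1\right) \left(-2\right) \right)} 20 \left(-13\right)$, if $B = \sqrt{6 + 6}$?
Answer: $2080 - 260 \sqrt{4 + 2 \sqrt{3}} \approx 1369.7$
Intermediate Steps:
$B = 2 \sqrt{3}$ ($B = \sqrt{12} = 2 \sqrt{3} \approx 3.4641$)
$n{\left(W,O \right)} = -8 + \sqrt{6 + 2 \sqrt{3} + O W}$ ($n{\left(W,O \right)} = -8 + \sqrt{2 \sqrt{3} + \left(O W + 6\right)} = -8 + \sqrt{2 \sqrt{3} + \left(6 + O W\right)} = -8 + \sqrt{6 + 2 \sqrt{3} + O W}$)
$n{\left(-1,\left(-1\right) \left(-2\right) \right)} 20 \left(-13\right) = \left(-8 + \sqrt{6 + 2 \sqrt{3} + \left(-1\right) \left(-2\right) \left(-1\right)}\right) 20 \left(-13\right) = \left(-8 + \sqrt{6 + 2 \sqrt{3} + 2 \left(-1\right)}\right) 20 \left(-13\right) = \left(-8 + \sqrt{6 + 2 \sqrt{3} - 2}\right) 20 \left(-13\right) = \left(-8 + \sqrt{4 + 2 \sqrt{3}}\right) 20 \left(-13\right) = \left(-160 + 20 \sqrt{4 + 2 \sqrt{3}}\right) \left(-13\right) = 2080 - 260 \sqrt{4 + 2 \sqrt{3}}$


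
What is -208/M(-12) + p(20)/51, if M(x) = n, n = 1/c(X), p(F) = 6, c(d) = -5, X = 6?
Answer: 17682/17 ≈ 1040.1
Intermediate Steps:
n = -⅕ (n = 1/(-5) = -⅕ ≈ -0.20000)
M(x) = -⅕
-208/M(-12) + p(20)/51 = -208/(-⅕) + 6/51 = -208*(-5) + 6*(1/51) = 1040 + 2/17 = 17682/17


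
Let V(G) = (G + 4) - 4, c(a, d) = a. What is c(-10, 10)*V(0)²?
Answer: 0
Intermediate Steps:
V(G) = G (V(G) = (4 + G) - 4 = G)
c(-10, 10)*V(0)² = -10*0² = -10*0 = 0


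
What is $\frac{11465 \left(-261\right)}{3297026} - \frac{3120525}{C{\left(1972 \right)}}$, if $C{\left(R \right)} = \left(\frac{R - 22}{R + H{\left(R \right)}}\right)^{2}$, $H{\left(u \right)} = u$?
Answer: $- \frac{177820313755831821}{13929934850} \approx -1.2765 \cdot 10^{7}$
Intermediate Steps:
$C{\left(R \right)} = \frac{\left(-22 + R\right)^{2}}{4 R^{2}}$ ($C{\left(R \right)} = \left(\frac{R - 22}{R + R}\right)^{2} = \left(\frac{-22 + R}{2 R}\right)^{2} = \frac{\left(-22 + R\right)^{2}}{4 R^{2}}$)
$\frac{11465 \left(-261\right)}{3297026} - \frac{3120525}{C{\left(1972 \right)}} = \frac{11465 \left(-261\right)}{3297026} - \frac{3120525}{\frac{1}{4} \cdot \frac{1}{3888784} \left(-22 + 1972\right)^{2}} = \left(-2992365\right) \frac{1}{3297026} - \frac{3120525}{\frac{1}{4} \cdot \frac{1}{3888784} \cdot 1950^{2}} = - \frac{2992365}{3297026} - \frac{3120525}{\frac{1}{4} \cdot \frac{1}{3888784} \cdot 3802500} = - \frac{2992365}{3297026} - \frac{3120525}{\frac{950625}{3888784}} = - \frac{2992365}{3297026} - \frac{53933545296}{4225} = - \frac{177820313755831821}{13929934850}$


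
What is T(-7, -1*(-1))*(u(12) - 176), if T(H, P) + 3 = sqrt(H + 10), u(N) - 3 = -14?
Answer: 561 - 187*sqrt(3) ≈ 237.11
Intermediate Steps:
u(N) = -11 (u(N) = 3 - 14 = -11)
T(H, P) = -3 + sqrt(10 + H) (T(H, P) = -3 + sqrt(H + 10) = -3 + sqrt(10 + H))
T(-7, -1*(-1))*(u(12) - 176) = (-3 + sqrt(10 - 7))*(-11 - 176) = (-3 + sqrt(3))*(-187) = 561 - 187*sqrt(3)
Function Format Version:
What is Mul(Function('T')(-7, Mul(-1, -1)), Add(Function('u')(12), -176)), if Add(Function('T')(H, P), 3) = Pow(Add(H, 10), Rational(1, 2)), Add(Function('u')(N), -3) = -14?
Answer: Add(561, Mul(-187, Pow(3, Rational(1, 2)))) ≈ 237.11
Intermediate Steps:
Function('u')(N) = -11 (Function('u')(N) = Add(3, -14) = -11)
Function('T')(H, P) = Add(-3, Pow(Add(10, H), Rational(1, 2))) (Function('T')(H, P) = Add(-3, Pow(Add(H, 10), Rational(1, 2))) = Add(-3, Pow(Add(10, H), Rational(1, 2))))
Mul(Function('T')(-7, Mul(-1, -1)), Add(Function('u')(12), -176)) = Mul(Add(-3, Pow(Add(10, -7), Rational(1, 2))), Add(-11, -176)) = Mul(Add(-3, Pow(3, Rational(1, 2))), -187) = Add(561, Mul(-187, Pow(3, Rational(1, 2))))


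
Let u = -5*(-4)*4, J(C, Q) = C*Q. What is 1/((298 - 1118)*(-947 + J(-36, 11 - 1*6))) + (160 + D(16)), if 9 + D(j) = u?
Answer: 213476341/924140 ≈ 231.00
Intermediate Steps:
u = 80 (u = 20*4 = 80)
D(j) = 71 (D(j) = -9 + 80 = 71)
1/((298 - 1118)*(-947 + J(-36, 11 - 1*6))) + (160 + D(16)) = 1/((298 - 1118)*(-947 - 36*(11 - 1*6))) + (160 + 71) = 1/((-820)*(-947 - 36*(11 - 6))) + 231 = -1/(820*(-947 - 36*5)) + 231 = -1/(820*(-947 - 180)) + 231 = -1/820/(-1127) + 231 = -1/820*(-1/1127) + 231 = 1/924140 + 231 = 213476341/924140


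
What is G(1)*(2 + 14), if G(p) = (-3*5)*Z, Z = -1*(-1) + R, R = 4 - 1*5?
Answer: 0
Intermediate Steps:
R = -1 (R = 4 - 5 = -1)
Z = 0 (Z = -1*(-1) - 1 = 1 - 1 = 0)
G(p) = 0 (G(p) = -3*5*0 = -15*0 = 0)
G(1)*(2 + 14) = 0*(2 + 14) = 0*16 = 0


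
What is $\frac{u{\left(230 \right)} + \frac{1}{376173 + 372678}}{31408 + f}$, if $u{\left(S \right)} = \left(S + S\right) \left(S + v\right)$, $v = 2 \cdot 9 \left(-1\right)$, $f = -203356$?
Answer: $- \frac{73027949521}{128763431748} \approx -0.56715$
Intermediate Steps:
$v = -18$ ($v = 18 \left(-1\right) = -18$)
$u{\left(S \right)} = 2 S \left(-18 + S\right)$ ($u{\left(S \right)} = \left(S + S\right) \left(S - 18\right) = 2 S \left(-18 + S\right)$)
$\frac{u{\left(230 \right)} + \frac{1}{376173 + 372678}}{31408 + f} = \frac{2 \cdot 230 \left(-18 + 230\right) + \frac{1}{376173 + 372678}}{31408 - 203356} = \frac{2 \cdot 230 \cdot 212 + \frac{1}{748851}}{-171948} = \left(97520 + \frac{1}{748851}\right) \left(- \frac{1}{171948}\right) = \frac{73027949521}{748851} \left(- \frac{1}{171948}\right) = - \frac{73027949521}{128763431748}$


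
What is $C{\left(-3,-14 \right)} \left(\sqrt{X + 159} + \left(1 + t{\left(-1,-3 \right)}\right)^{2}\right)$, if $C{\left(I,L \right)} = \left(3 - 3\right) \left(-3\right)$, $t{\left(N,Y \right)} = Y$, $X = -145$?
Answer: $0$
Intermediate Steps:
$C{\left(I,L \right)} = 0$ ($C{\left(I,L \right)} = 0 \left(-3\right) = 0$)
$C{\left(-3,-14 \right)} \left(\sqrt{X + 159} + \left(1 + t{\left(-1,-3 \right)}\right)^{2}\right) = 0 \left(\sqrt{-145 + 159} + \left(1 - 3\right)^{2}\right) = 0 \left(\sqrt{14} + \left(-2\right)^{2}\right) = 0 \left(\sqrt{14} + 4\right) = 0 \left(4 + \sqrt{14}\right) = 0$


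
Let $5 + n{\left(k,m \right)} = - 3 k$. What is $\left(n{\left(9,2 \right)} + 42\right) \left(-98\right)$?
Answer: $-980$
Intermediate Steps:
$n{\left(k,m \right)} = -5 - 3 k$
$\left(n{\left(9,2 \right)} + 42\right) \left(-98\right) = \left(\left(-5 - 27\right) + 42\right) \left(-98\right) = \left(-32 + 42\right) \left(-98\right) = 10 \left(-98\right) = -980$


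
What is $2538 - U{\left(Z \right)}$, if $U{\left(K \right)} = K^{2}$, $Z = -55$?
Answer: $-487$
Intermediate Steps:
$2538 - U{\left(Z \right)} = 2538 - \left(-55\right)^{2} = 2538 - 3025 = -487$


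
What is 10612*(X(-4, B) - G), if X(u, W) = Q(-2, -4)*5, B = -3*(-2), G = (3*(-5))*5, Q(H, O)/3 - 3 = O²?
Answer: 3820320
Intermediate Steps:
Q(H, O) = 9 + 3*O²
G = -75 (G = -15*5 = -75)
B = 6
X(u, W) = 285 (X(u, W) = (9 + 3*(-4)²)*5 = (9 + 3*16)*5 = (9 + 48)*5 = 57*5 = 285)
10612*(X(-4, B) - G) = 10612*(285 - 1*(-75)) = 10612*(285 + 75) = 10612*360 = 3820320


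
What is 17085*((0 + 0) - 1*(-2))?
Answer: 34170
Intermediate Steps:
17085*((0 + 0) - 1*(-2)) = 17085*(0 + 2) = 17085*2 = 34170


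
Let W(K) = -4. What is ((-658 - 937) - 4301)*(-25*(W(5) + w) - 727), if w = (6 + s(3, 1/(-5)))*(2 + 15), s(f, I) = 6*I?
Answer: 15724632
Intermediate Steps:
w = 408/5 (w = (6 + 6/(-5))*(2 + 15) = (6 + 6*(-1/5))*17 = (6 - 6/5)*17 = (24/5)*17 = 408/5 ≈ 81.600)
((-658 - 937) - 4301)*(-25*(W(5) + w) - 727) = ((-658 - 937) - 4301)*(-25*(-4 + 408/5) - 727) = (-1595 - 4301)*(-25*388/5 - 727) = -5896*(-1940 - 727) = -5896*(-2667) = 15724632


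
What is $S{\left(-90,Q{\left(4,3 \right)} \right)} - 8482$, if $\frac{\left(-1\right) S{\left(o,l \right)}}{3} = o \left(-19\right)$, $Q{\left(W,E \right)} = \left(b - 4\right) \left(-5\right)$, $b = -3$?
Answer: $-13612$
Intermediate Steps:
$Q{\left(W,E \right)} = 35$ ($Q{\left(W,E \right)} = \left(-3 - 4\right) \left(-5\right) = \left(-7\right) \left(-5\right) = 35$)
$S{\left(o,l \right)} = 57 o$ ($S{\left(o,l \right)} = - 3 o \left(-19\right) = - 3 \left(- 19 o\right) = 57 o$)
$S{\left(-90,Q{\left(4,3 \right)} \right)} - 8482 = 57 \left(-90\right) - 8482 = -5130 - 8482 = -13612$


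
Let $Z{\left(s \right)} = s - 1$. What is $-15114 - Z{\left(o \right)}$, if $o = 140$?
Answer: $-15253$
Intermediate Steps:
$Z{\left(s \right)} = -1 + s$
$-15114 - Z{\left(o \right)} = -15114 - \left(-1 + 140\right) = -15114 - 139 = -15253$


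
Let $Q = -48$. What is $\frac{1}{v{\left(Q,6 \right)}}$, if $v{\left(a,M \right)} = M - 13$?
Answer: $- \frac{1}{7} \approx -0.14286$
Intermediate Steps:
$v{\left(a,M \right)} = -13 + M$
$\frac{1}{v{\left(Q,6 \right)}} = \frac{1}{-13 + 6} = \frac{1}{-7} = - \frac{1}{7}$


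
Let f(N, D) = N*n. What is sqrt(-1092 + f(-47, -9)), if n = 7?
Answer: 7*I*sqrt(29) ≈ 37.696*I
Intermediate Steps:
f(N, D) = 7*N (f(N, D) = N*7 = 7*N)
sqrt(-1092 + f(-47, -9)) = sqrt(-1092 + 7*(-47)) = sqrt(-1092 - 329) = sqrt(-1421) = 7*I*sqrt(29)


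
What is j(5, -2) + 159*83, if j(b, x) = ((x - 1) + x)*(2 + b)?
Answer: 13162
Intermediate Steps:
j(b, x) = (-1 + 2*x)*(2 + b) (j(b, x) = ((-1 + x) + x)*(2 + b) = (-1 + 2*x)*(2 + b))
j(5, -2) + 159*83 = (-2 - 1*5 + 4*(-2) + 2*5*(-2)) + 159*83 = (-2 - 5 - 8 - 20) + 13197 = -35 + 13197 = 13162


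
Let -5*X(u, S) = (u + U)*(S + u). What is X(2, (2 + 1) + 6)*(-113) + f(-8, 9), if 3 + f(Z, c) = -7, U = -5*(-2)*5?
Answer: 64586/5 ≈ 12917.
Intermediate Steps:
U = 50 (U = 10*5 = 50)
f(Z, c) = -10 (f(Z, c) = -3 - 7 = -10)
X(u, S) = -(50 + u)*(S + u)/5 (X(u, S) = -(u + 50)*(S + u)/5 = -(50 + u)*(S + u)/5)
X(2, (2 + 1) + 6)*(-113) + f(-8, 9) = (-10*((2 + 1) + 6) - 10*2 - ⅕*2² - ⅕*((2 + 1) + 6)*2)*(-113) - 10 = (-10*(3 + 6) - 20 - ⅕*4 - ⅕*(3 + 6)*2)*(-113) - 10 = (-10*9 - 20 - ⅘ - ⅕*9*2)*(-113) - 10 = (-90 - 20 - ⅘ - 18/5)*(-113) - 10 = -572/5*(-113) - 10 = 64636/5 - 10 = 64586/5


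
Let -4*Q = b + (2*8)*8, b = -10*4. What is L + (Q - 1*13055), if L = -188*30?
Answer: -18717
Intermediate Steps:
b = -40
L = -5640
Q = -22 (Q = -(-40 + (2*8)*8)/4 = -(-40 + 16*8)/4 = -(-40 + 128)/4 = -¼*88 = -22)
L + (Q - 1*13055) = -5640 + (-22 - 1*13055) = -5640 + (-22 - 13055) = -5640 - 13077 = -18717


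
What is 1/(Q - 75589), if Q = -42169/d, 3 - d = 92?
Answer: -89/6685252 ≈ -1.3313e-5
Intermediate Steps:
d = -89 (d = 3 - 1*92 = 3 - 92 = -89)
Q = 42169/89 (Q = -42169/(-89) = -42169*(-1/89) = 42169/89 ≈ 473.81)
1/(Q - 75589) = 1/(42169/89 - 75589) = 1/(-6685252/89) = -89/6685252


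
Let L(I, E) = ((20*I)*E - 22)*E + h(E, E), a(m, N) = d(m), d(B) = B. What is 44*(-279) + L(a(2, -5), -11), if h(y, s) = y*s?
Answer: -7073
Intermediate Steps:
a(m, N) = m
h(y, s) = s*y
L(I, E) = E² + E*(-22 + 20*E*I) (L(I, E) = ((20*I)*E - 22)*E + E*E = (20*E*I - 22)*E + E² = (-22 + 20*E*I)*E + E² = E*(-22 + 20*E*I) + E² = E² + E*(-22 + 20*E*I))
44*(-279) + L(a(2, -5), -11) = 44*(-279) - 11*(-22 - 11 + 20*(-11)*2) = -12276 - 11*(-22 - 11 - 440) = -12276 - 11*(-473) = -12276 + 5203 = -7073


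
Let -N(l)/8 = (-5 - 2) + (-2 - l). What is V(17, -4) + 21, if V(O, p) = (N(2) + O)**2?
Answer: 11046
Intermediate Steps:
N(l) = 72 + 8*l (N(l) = -8*((-5 - 2) + (-2 - l)) = -8*(-7 + (-2 - l)) = -8*(-9 - l) = 72 + 8*l)
V(O, p) = (88 + O)**2 (V(O, p) = ((72 + 8*2) + O)**2 = ((72 + 16) + O)**2 = (88 + O)**2)
V(17, -4) + 21 = (88 + 17)**2 + 21 = 105**2 + 21 = 11025 + 21 = 11046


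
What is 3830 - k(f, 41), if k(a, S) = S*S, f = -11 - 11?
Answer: 2149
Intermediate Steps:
f = -22
k(a, S) = S²
3830 - k(f, 41) = 3830 - 1*41² = 3830 - 1*1681 = 3830 - 1681 = 2149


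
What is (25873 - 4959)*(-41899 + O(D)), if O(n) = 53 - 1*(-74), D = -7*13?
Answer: -873619608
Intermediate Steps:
D = -91
O(n) = 127 (O(n) = 53 + 74 = 127)
(25873 - 4959)*(-41899 + O(D)) = (25873 - 4959)*(-41899 + 127) = 20914*(-41772) = -873619608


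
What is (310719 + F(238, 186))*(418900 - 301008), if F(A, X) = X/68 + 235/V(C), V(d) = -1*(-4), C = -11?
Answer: 622855060529/17 ≈ 3.6639e+10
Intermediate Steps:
V(d) = 4
F(A, X) = 235/4 + X/68 (F(A, X) = X/68 + 235/4 = 235/4 + X/68)
(310719 + F(238, 186))*(418900 - 301008) = (310719 + (235/4 + (1/68)*186))*(418900 - 301008) = (310719 + (235/4 + 93/34))*117892 = (310719 + 4181/68)*117892 = (21133073/68)*117892 = 622855060529/17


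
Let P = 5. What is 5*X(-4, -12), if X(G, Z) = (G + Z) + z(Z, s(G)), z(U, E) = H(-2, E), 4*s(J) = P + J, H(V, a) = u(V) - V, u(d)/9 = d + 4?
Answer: 20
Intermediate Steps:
u(d) = 36 + 9*d (u(d) = 9*(d + 4) = 9*(4 + d) = 36 + 9*d)
H(V, a) = 36 + 8*V (H(V, a) = (36 + 9*V) - V = 36 + 8*V)
s(J) = 5/4 + J/4 (s(J) = (5 + J)/4 = 5/4 + J/4)
z(U, E) = 20 (z(U, E) = 36 + 8*(-2) = 36 - 16 = 20)
X(G, Z) = 20 + G + Z (X(G, Z) = (G + Z) + 20 = 20 + G + Z)
5*X(-4, -12) = 5*(20 - 4 - 12) = 5*4 = 20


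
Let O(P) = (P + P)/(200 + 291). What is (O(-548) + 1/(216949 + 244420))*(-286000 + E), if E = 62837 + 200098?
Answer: 11663046354645/226532179 ≈ 51485.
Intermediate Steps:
E = 262935
O(P) = 2*P/491 (O(P) = (2*P)/491 = (2*P)*(1/491) = 2*P/491)
(O(-548) + 1/(216949 + 244420))*(-286000 + E) = ((2/491)*(-548) + 1/(216949 + 244420))*(-286000 + 262935) = (-1096/491 + 1/461369)*(-23065) = -505659933/226532179*(-23065) = 11663046354645/226532179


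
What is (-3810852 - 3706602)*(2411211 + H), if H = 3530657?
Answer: -44667719364072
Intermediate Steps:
(-3810852 - 3706602)*(2411211 + H) = (-3810852 - 3706602)*(2411211 + 3530657) = -7517454*5941868 = -44667719364072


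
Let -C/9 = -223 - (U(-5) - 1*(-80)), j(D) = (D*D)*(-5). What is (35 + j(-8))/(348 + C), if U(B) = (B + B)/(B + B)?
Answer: -95/1028 ≈ -0.092412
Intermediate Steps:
U(B) = 1 (U(B) = (2*B)/((2*B)) = (2*B)*(1/(2*B)) = 1)
j(D) = -5*D**2 (j(D) = D**2*(-5) = -5*D**2)
C = 2736 (C = -9*(-223 - (1 - 1*(-80))) = -9*(-223 - (1 + 80)) = -9*(-223 - 1*81) = -9*(-223 - 81) = -9*(-304) = 2736)
(35 + j(-8))/(348 + C) = (35 - 5*(-8)**2)/(348 + 2736) = (35 - 5*64)/3084 = (35 - 320)*(1/3084) = -285*1/3084 = -95/1028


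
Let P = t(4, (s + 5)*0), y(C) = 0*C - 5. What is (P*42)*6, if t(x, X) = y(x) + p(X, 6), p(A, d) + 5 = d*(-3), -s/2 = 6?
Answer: -7056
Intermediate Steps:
s = -12 (s = -2*6 = -12)
y(C) = -5 (y(C) = 0 - 5 = -5)
p(A, d) = -5 - 3*d (p(A, d) = -5 + d*(-3) = -5 - 3*d)
t(x, X) = -28 (t(x, X) = -5 + (-5 - 3*6) = -5 + (-5 - 18) = -5 - 23 = -28)
P = -28
(P*42)*6 = -28*42*6 = -1176*6 = -7056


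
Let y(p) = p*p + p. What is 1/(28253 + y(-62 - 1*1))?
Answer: 1/32159 ≈ 3.1095e-5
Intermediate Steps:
y(p) = p + p² (y(p) = p² + p = p + p²)
1/(28253 + y(-62 - 1*1)) = 1/(28253 + (-62 - 1*1)*(1 + (-62 - 1*1))) = 1/(28253 + (-62 - 1)*(1 + (-62 - 1))) = 1/(28253 - 63*(1 - 63)) = 1/(28253 - 63*(-62)) = 1/(28253 + 3906) = 1/32159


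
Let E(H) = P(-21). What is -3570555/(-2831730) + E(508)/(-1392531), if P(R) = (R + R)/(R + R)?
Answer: 331473712865/262884787242 ≈ 1.2609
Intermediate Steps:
P(R) = 1 (P(R) = (2*R)/((2*R)) = (2*R)*(1/(2*R)) = 1)
E(H) = 1
-3570555/(-2831730) + E(508)/(-1392531) = -3570555/(-2831730) + 1/(-1392531) = -3570555*(-1/2831730) + 1*(-1/1392531) = 238037/188782 - 1/1392531 = 331473712865/262884787242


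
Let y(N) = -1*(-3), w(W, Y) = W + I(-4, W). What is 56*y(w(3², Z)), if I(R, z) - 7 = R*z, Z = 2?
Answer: 168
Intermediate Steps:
I(R, z) = 7 + R*z
w(W, Y) = 7 - 3*W (w(W, Y) = W + (7 - 4*W) = 7 - 3*W)
y(N) = 3
56*y(w(3², Z)) = 56*3 = 168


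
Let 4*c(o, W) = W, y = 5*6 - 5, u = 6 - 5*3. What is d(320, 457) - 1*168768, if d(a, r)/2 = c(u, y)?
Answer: -337511/2 ≈ -1.6876e+5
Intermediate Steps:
u = -9 (u = 6 - 15 = -9)
y = 25 (y = 30 - 5 = 25)
c(o, W) = W/4
d(a, r) = 25/2 (d(a, r) = 2*((¼)*25) = 2*(25/4) = 25/2)
d(320, 457) - 1*168768 = 25/2 - 1*168768 = 25/2 - 168768 = -337511/2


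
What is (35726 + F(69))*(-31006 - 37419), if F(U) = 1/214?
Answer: -523134100125/214 ≈ -2.4446e+9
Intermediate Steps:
F(U) = 1/214
(35726 + F(69))*(-31006 - 37419) = (35726 + 1/214)*(-31006 - 37419) = (7645365/214)*(-68425) = -523134100125/214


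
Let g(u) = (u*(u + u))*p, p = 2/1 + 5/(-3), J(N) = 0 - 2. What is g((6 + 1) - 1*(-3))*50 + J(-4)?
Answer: 9994/3 ≈ 3331.3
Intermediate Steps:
J(N) = -2
p = ⅓ (p = 2*1 + 5*(-⅓) = 2 - 5/3 = ⅓ ≈ 0.33333)
g(u) = 2*u²/3 (g(u) = (u*(u + u))*(⅓) = (u*(2*u))*(⅓) = (2*u²)*(⅓) = 2*u²/3)
g((6 + 1) - 1*(-3))*50 + J(-4) = (2*((6 + 1) - 1*(-3))²/3)*50 - 2 = (2*(7 + 3)²/3)*50 - 2 = ((⅔)*10²)*50 - 2 = ((⅔)*100)*50 - 2 = (200/3)*50 - 2 = 10000/3 - 2 = 9994/3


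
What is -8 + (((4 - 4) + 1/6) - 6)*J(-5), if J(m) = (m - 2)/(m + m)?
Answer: -145/12 ≈ -12.083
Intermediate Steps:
J(m) = (-2 + m)/(2*m) (J(m) = (-2 + m)/((2*m)) = (-2 + m)*(1/(2*m)) = (-2 + m)/(2*m))
-8 + (((4 - 4) + 1/6) - 6)*J(-5) = -8 + (((4 - 4) + 1/6) - 6)*((½)*(-2 - 5)/(-5)) = -8 + ((0 + ⅙) - 6)*((½)*(-⅕)*(-7)) = -8 + (⅙ - 6)*(7/10) = -8 - 35/6*7/10 = -8 - 49/12 = -145/12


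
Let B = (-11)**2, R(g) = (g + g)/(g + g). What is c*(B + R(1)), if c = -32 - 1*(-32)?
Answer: 0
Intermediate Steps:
R(g) = 1 (R(g) = (2*g)/((2*g)) = (2*g)*(1/(2*g)) = 1)
B = 121
c = 0 (c = -32 + 32 = 0)
c*(B + R(1)) = 0*(121 + 1) = 0*122 = 0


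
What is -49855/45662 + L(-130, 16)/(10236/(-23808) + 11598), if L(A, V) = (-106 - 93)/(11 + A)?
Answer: -8028937451539/7354643774086 ≈ -1.0917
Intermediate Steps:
L(A, V) = -199/(11 + A)
-49855/45662 + L(-130, 16)/(10236/(-23808) + 11598) = -49855/45662 + (-199/(11 - 130))/(10236/(-23808) + 11598) = -49855*1/45662 + (-199/(-119))/(10236*(-1/23808) + 11598) = -49855/45662 + (-199*(-1/119))/(-853/1984 + 11598) = -49855/45662 + 199/(119*(23009579/1984)) = -49855/45662 + (199/119)*(1984/23009579) = -49855/45662 + 394816/2738139901 = -8028937451539/7354643774086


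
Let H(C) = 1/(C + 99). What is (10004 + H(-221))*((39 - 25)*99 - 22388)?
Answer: -12816333987/61 ≈ -2.1010e+8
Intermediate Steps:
H(C) = 1/(99 + C)
(10004 + H(-221))*((39 - 25)*99 - 22388) = (10004 + 1/(99 - 221))*((39 - 25)*99 - 22388) = (10004 + 1/(-122))*(14*99 - 22388) = (10004 - 1/122)*(1386 - 22388) = (1220487/122)*(-21002) = -12816333987/61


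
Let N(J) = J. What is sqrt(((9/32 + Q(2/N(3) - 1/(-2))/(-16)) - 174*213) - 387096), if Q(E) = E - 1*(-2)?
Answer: I*sqrt(15269685)/6 ≈ 651.27*I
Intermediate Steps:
Q(E) = 2 + E (Q(E) = E + 2 = 2 + E)
sqrt(((9/32 + Q(2/N(3) - 1/(-2))/(-16)) - 174*213) - 387096) = sqrt(((9/32 + (2 + (2/3 - 1/(-2)))/(-16)) - 174*213) - 387096) = sqrt(((9*(1/32) + (2 + (2*(1/3) - 1*(-1/2)))*(-1/16)) - 37062) - 387096) = sqrt(((9/32 + (2 + (2/3 + 1/2))*(-1/16)) - 37062) - 387096) = sqrt(((9/32 + (2 + 7/6)*(-1/16)) - 37062) - 387096) = sqrt(((9/32 + (19/6)*(-1/16)) - 37062) - 387096) = sqrt(((9/32 - 19/96) - 37062) - 387096) = sqrt((1/12 - 37062) - 387096) = sqrt(-444743/12 - 387096) = sqrt(-5089895/12) = I*sqrt(15269685)/6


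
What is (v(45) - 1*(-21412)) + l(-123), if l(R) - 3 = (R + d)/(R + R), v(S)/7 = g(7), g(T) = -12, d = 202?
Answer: 5247347/246 ≈ 21331.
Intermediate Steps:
v(S) = -84 (v(S) = 7*(-12) = -84)
l(R) = 3 + (202 + R)/(2*R) (l(R) = 3 + (R + 202)/(R + R) = 3 + (202 + R)/((2*R)) = 3 + (202 + R)*(1/(2*R)) = 3 + (202 + R)/(2*R))
(v(45) - 1*(-21412)) + l(-123) = (-84 - 1*(-21412)) + (7/2 + 101/(-123)) = (-84 + 21412) + (7/2 + 101*(-1/123)) = 21328 + (7/2 - 101/123) = 21328 + 659/246 = 5247347/246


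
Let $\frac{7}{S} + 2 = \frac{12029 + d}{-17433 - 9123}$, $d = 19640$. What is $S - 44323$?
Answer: $- \frac{3757934155}{84781} \approx -44325.0$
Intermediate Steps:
$S = - \frac{185892}{84781}$ ($S = \frac{7}{-2 + \frac{12029 + 19640}{-17433 - 9123}} = \frac{7}{-2 + \frac{31669}{-26556}} = \frac{7}{-2 + 31669 \left(- \frac{1}{26556}\right)} = \frac{7}{-2 - \frac{31669}{26556}} = \frac{7}{- \frac{84781}{26556}} = 7 \left(- \frac{26556}{84781}\right) = - \frac{185892}{84781} \approx -2.1926$)
$S - 44323 = - \frac{185892}{84781} - 44323 = - \frac{3757934155}{84781}$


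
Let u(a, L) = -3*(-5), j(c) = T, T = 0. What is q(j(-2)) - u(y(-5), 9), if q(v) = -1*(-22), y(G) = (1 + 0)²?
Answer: 7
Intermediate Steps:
y(G) = 1 (y(G) = 1² = 1)
j(c) = 0
u(a, L) = 15
q(v) = 22
q(j(-2)) - u(y(-5), 9) = 22 - 1*15 = 22 - 15 = 7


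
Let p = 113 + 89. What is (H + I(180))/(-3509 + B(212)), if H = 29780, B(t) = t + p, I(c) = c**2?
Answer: -12436/619 ≈ -20.090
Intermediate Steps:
p = 202
B(t) = 202 + t (B(t) = t + 202 = 202 + t)
(H + I(180))/(-3509 + B(212)) = (29780 + 180**2)/(-3509 + (202 + 212)) = (29780 + 32400)/(-3509 + 414) = 62180/(-3095) = 62180*(-1/3095) = -12436/619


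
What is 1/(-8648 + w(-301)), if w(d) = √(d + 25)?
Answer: -94/812915 - I*√69/37394090 ≈ -0.00011563 - 2.2214e-7*I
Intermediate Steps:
w(d) = √(25 + d)
1/(-8648 + w(-301)) = 1/(-8648 + √(25 - 301)) = 1/(-8648 + √(-276)) = 1/(-8648 + 2*I*√69)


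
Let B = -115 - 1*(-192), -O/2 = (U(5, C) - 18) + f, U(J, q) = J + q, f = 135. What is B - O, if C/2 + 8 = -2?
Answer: 281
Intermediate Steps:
C = -20 (C = -16 + 2*(-2) = -16 - 4 = -20)
O = -204 (O = -2*(((5 - 20) - 18) + 135) = -2*((-15 - 18) + 135) = -2*(-33 + 135) = -2*102 = -204)
B = 77 (B = -115 + 192 = 77)
B - O = 77 - 1*(-204) = 77 + 204 = 281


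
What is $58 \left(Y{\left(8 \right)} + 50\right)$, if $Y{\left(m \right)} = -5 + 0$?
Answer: $2610$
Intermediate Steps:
$Y{\left(m \right)} = -5$
$58 \left(Y{\left(8 \right)} + 50\right) = 58 \left(-5 + 50\right) = 58 \cdot 45 = 2610$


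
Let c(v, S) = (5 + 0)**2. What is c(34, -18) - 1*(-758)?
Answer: 783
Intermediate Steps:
c(v, S) = 25 (c(v, S) = 5**2 = 25)
c(34, -18) - 1*(-758) = 25 - 1*(-758) = 25 + 758 = 783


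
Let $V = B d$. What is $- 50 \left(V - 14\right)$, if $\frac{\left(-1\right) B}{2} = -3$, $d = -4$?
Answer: $1900$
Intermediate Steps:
$B = 6$ ($B = \left(-2\right) \left(-3\right) = 6$)
$V = -24$ ($V = 6 \left(-4\right) = -24$)
$- 50 \left(V - 14\right) = - 50 \left(-24 - 14\right) = \left(-50\right) \left(-38\right) = 1900$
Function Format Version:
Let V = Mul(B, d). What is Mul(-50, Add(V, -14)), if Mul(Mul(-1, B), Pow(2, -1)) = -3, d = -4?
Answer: 1900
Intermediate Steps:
B = 6 (B = Mul(-2, -3) = 6)
V = -24 (V = Mul(6, -4) = -24)
Mul(-50, Add(V, -14)) = Mul(-50, Add(-24, -14)) = Mul(-50, -38) = 1900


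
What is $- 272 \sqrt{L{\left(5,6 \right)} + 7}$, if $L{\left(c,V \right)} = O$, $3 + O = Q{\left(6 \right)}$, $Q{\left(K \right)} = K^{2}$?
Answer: $- 544 \sqrt{10} \approx -1720.3$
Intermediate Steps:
$O = 33$ ($O = -3 + 6^{2} = -3 + 36 = 33$)
$L{\left(c,V \right)} = 33$
$- 272 \sqrt{L{\left(5,6 \right)} + 7} = - 272 \sqrt{33 + 7} = - 272 \sqrt{40} = - 272 \cdot 2 \sqrt{10} = - 544 \sqrt{10}$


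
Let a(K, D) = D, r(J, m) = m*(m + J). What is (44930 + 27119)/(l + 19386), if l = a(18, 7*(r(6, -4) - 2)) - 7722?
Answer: 72049/11594 ≈ 6.2143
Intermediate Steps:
r(J, m) = m*(J + m)
l = -7792 (l = 7*(-4*(6 - 4) - 2) - 7722 = 7*(-4*2 - 2) - 7722 = 7*(-8 - 2) - 7722 = 7*(-10) - 7722 = -70 - 7722 = -7792)
(44930 + 27119)/(l + 19386) = (44930 + 27119)/(-7792 + 19386) = 72049/11594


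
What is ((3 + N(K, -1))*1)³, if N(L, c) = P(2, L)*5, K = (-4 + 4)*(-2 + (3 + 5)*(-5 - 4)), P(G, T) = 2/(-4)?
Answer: ⅛ ≈ 0.12500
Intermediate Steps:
P(G, T) = -½ (P(G, T) = 2*(-¼) = -½)
K = 0 (K = 0*(-2 + 8*(-9)) = 0*(-2 - 72) = 0*(-74) = 0)
N(L, c) = -5/2 (N(L, c) = -½*5 = -5/2)
((3 + N(K, -1))*1)³ = ((3 - 5/2)*1)³ = ((½)*1)³ = (½)³ = ⅛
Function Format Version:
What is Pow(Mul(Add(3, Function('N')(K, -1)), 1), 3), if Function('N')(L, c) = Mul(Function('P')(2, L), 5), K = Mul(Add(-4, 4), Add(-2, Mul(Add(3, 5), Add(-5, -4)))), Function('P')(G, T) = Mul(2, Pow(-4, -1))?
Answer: Rational(1, 8) ≈ 0.12500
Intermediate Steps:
Function('P')(G, T) = Rational(-1, 2) (Function('P')(G, T) = Mul(2, Rational(-1, 4)) = Rational(-1, 2))
K = 0 (K = Mul(0, Add(-2, Mul(8, -9))) = Mul(0, Add(-2, -72)) = Mul(0, -74) = 0)
Function('N')(L, c) = Rational(-5, 2) (Function('N')(L, c) = Mul(Rational(-1, 2), 5) = Rational(-5, 2))
Pow(Mul(Add(3, Function('N')(K, -1)), 1), 3) = Pow(Mul(Add(3, Rational(-5, 2)), 1), 3) = Pow(Mul(Rational(1, 2), 1), 3) = Pow(Rational(1, 2), 3) = Rational(1, 8)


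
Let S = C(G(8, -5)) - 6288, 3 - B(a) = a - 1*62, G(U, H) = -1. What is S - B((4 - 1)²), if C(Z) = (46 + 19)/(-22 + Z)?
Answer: -145977/23 ≈ -6346.8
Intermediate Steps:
C(Z) = 65/(-22 + Z)
B(a) = 65 - a (B(a) = 3 - (a - 1*62) = 3 - (a - 62) = 3 - (-62 + a) = 3 + (62 - a) = 65 - a)
S = -144689/23 (S = 65/(-22 - 1) - 6288 = 65/(-23) - 6288 = 65*(-1/23) - 6288 = -65/23 - 6288 = -144689/23 ≈ -6290.8)
S - B((4 - 1)²) = -144689/23 - (65 - (4 - 1)²) = -144689/23 - (65 - 1*3²) = -144689/23 - (65 - 1*9) = -144689/23 - (65 - 9) = -144689/23 - 1*56 = -144689/23 - 56 = -145977/23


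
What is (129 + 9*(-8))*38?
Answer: 2166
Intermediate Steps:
(129 + 9*(-8))*38 = (129 - 72)*38 = 57*38 = 2166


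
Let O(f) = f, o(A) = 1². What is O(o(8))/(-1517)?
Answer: -1/1517 ≈ -0.00065920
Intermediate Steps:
o(A) = 1
O(o(8))/(-1517) = 1/(-1517) = 1*(-1/1517) = -1/1517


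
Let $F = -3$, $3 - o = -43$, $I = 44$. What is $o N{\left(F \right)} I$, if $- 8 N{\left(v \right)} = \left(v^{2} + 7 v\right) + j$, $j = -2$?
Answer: $3542$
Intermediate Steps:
$o = 46$ ($o = 3 - -43 = 3 + 43 = 46$)
$N{\left(v \right)} = \frac{1}{4} - \frac{7 v}{8} - \frac{v^{2}}{8}$ ($N{\left(v \right)} = - \frac{\left(v^{2} + 7 v\right) - 2}{8} = - \frac{-2 + v^{2} + 7 v}{8} = \frac{1}{4} - \frac{7 v}{8} - \frac{v^{2}}{8}$)
$o N{\left(F \right)} I = 46 \left(\frac{1}{4} - - \frac{21}{8} - \frac{\left(-3\right)^{2}}{8}\right) 44 = 46 \left(\frac{1}{4} + \frac{21}{8} - \frac{9}{8}\right) 44 = 46 \cdot \frac{7}{4} \cdot 44 = \frac{161}{2} \cdot 44 = 3542$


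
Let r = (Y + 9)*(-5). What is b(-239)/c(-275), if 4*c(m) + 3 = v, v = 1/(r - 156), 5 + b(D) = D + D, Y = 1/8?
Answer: 3116316/4847 ≈ 642.94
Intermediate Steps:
Y = ⅛ ≈ 0.12500
b(D) = -5 + 2*D (b(D) = -5 + (D + D) = -5 + 2*D)
r = -365/8 (r = (⅛ + 9)*(-5) = (73/8)*(-5) = -365/8 ≈ -45.625)
v = -8/1613 (v = 1/(-365/8 - 156) = 1/(-1613/8) = -8/1613 ≈ -0.0049597)
c(m) = -4847/6452 (c(m) = -¾ + (¼)*(-8/1613) = -¾ - 2/1613 = -4847/6452)
b(-239)/c(-275) = (-5 + 2*(-239))/(-4847/6452) = (-5 - 478)*(-6452/4847) = -483*(-6452/4847) = 3116316/4847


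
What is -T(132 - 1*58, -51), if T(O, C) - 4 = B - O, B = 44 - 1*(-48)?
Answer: -22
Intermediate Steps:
B = 92 (B = 44 + 48 = 92)
T(O, C) = 96 - O (T(O, C) = 4 + (92 - O) = 96 - O)
-T(132 - 1*58, -51) = -(96 - (132 - 1*58)) = -(96 - (132 - 58)) = -(96 - 1*74) = -(96 - 74) = -1*22 = -22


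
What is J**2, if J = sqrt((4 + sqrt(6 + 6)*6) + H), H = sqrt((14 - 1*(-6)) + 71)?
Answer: 4 + sqrt(91) + 12*sqrt(3) ≈ 34.324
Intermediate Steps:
H = sqrt(91) (H = sqrt((14 + 6) + 71) = sqrt(20 + 71) = sqrt(91) ≈ 9.5394)
J = sqrt(4 + sqrt(91) + 12*sqrt(3)) (J = sqrt((4 + sqrt(6 + 6)*6) + sqrt(91)) = sqrt((4 + sqrt(12)*6) + sqrt(91)) = sqrt((4 + (2*sqrt(3))*6) + sqrt(91)) = sqrt((4 + 12*sqrt(3)) + sqrt(91)) = sqrt(4 + sqrt(91) + 12*sqrt(3)) ≈ 5.8587)
J**2 = (sqrt(4 + sqrt(91) + 12*sqrt(3)))**2 = 4 + sqrt(91) + 12*sqrt(3)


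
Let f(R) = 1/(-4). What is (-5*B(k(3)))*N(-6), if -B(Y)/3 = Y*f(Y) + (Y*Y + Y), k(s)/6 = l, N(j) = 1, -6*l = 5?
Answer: 1275/4 ≈ 318.75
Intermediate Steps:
l = -⅚ (l = -⅙*5 = -⅚ ≈ -0.83333)
f(R) = -¼
k(s) = -5 (k(s) = 6*(-⅚) = -5)
B(Y) = -3*Y² - 9*Y/4 (B(Y) = -3*(Y*(-¼) + (Y*Y + Y)) = -3*(-Y/4 + (Y² + Y)) = -3*(-Y/4 + (Y + Y²)) = -3*(Y² + 3*Y/4) = -3*Y² - 9*Y/4)
(-5*B(k(3)))*N(-6) = -(-15)*(-5)*(3 + 4*(-5))/4*1 = -(-15)*(-5)*(3 - 20)/4*1 = -(-15)*(-5)*(-17)/4*1 = -5*(-255/4)*1 = (1275/4)*1 = 1275/4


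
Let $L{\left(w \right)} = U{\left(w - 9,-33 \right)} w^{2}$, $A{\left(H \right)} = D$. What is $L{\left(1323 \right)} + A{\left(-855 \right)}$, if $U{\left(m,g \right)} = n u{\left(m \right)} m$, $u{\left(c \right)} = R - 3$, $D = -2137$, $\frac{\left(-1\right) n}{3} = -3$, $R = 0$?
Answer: $-62098174399$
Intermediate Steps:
$n = 9$ ($n = \left(-3\right) \left(-3\right) = 9$)
$A{\left(H \right)} = -2137$
$u{\left(c \right)} = -3$ ($u{\left(c \right)} = 0 - 3 = -3$)
$U{\left(m,g \right)} = - 27 m$ ($U{\left(m,g \right)} = 9 \left(-3\right) m = - 27 m$)
$L{\left(w \right)} = w^{2} \left(243 - 27 w\right)$ ($L{\left(w \right)} = - 27 \left(w - 9\right) w^{2} = - 27 \left(-9 + w\right) w^{2} = \left(243 - 27 w\right) w^{2} = w^{2} \left(243 - 27 w\right)$)
$L{\left(1323 \right)} + A{\left(-855 \right)} = 27 \cdot 1323^{2} \left(9 - 1323\right) - 2137 = 27 \cdot 1750329 \left(9 - 1323\right) - 2137 = 27 \cdot 1750329 \left(-1314\right) - 2137 = -62098172262 - 2137 = -62098174399$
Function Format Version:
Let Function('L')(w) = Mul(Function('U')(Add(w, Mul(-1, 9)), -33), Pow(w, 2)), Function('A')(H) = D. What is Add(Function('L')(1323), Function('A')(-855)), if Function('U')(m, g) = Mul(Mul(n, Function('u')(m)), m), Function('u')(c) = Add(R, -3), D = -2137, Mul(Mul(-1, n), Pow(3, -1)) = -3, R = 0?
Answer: -62098174399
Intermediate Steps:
n = 9 (n = Mul(-3, -3) = 9)
Function('A')(H) = -2137
Function('u')(c) = -3 (Function('u')(c) = Add(0, -3) = -3)
Function('U')(m, g) = Mul(-27, m) (Function('U')(m, g) = Mul(Mul(9, -3), m) = Mul(-27, m))
Function('L')(w) = Mul(Pow(w, 2), Add(243, Mul(-27, w))) (Function('L')(w) = Mul(Mul(-27, Add(w, Mul(-1, 9))), Pow(w, 2)) = Mul(Mul(-27, Add(w, -9)), Pow(w, 2)) = Mul(Mul(-27, Add(-9, w)), Pow(w, 2)) = Mul(Add(243, Mul(-27, w)), Pow(w, 2)) = Mul(Pow(w, 2), Add(243, Mul(-27, w))))
Add(Function('L')(1323), Function('A')(-855)) = Add(Mul(27, Pow(1323, 2), Add(9, Mul(-1, 1323))), -2137) = Add(Mul(27, 1750329, Add(9, -1323)), -2137) = Add(Mul(27, 1750329, -1314), -2137) = Add(-62098172262, -2137) = -62098174399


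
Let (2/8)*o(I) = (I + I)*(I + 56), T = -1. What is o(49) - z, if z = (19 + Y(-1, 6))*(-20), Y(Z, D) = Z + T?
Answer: 41500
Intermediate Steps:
Y(Z, D) = -1 + Z (Y(Z, D) = Z - 1 = -1 + Z)
o(I) = 8*I*(56 + I) (o(I) = 4*((I + I)*(I + 56)) = 4*((2*I)*(56 + I)) = 4*(2*I*(56 + I)) = 8*I*(56 + I))
z = -340 (z = (19 + (-1 - 1))*(-20) = (19 - 2)*(-20) = 17*(-20) = -340)
o(49) - z = 8*49*(56 + 49) - 1*(-340) = 8*49*105 + 340 = 41160 + 340 = 41500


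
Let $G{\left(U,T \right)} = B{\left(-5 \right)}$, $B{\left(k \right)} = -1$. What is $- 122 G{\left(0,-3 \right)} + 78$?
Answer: $200$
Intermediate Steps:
$G{\left(U,T \right)} = -1$
$- 122 G{\left(0,-3 \right)} + 78 = \left(-122\right) \left(-1\right) + 78 = 122 + 78 = 200$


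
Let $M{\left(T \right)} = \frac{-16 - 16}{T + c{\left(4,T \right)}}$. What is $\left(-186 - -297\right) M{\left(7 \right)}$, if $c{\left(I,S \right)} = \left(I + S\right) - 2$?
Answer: $-222$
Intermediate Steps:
$c{\left(I,S \right)} = -2 + I + S$
$M{\left(T \right)} = - \frac{32}{2 + 2 T}$ ($M{\left(T \right)} = \frac{-16 - 16}{T + \left(-2 + 4 + T\right)} = - \frac{32}{T + \left(2 + T\right)} = - \frac{32}{2 + 2 T}$)
$\left(-186 - -297\right) M{\left(7 \right)} = \left(-186 - -297\right) \left(- \frac{16}{1 + 7}\right) = \left(-186 + 297\right) \left(- \frac{16}{8}\right) = 111 \left(\left(-16\right) \frac{1}{8}\right) = 111 \left(-2\right) = -222$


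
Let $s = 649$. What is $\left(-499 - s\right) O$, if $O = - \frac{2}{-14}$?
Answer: $-164$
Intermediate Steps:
$O = \frac{1}{7}$ ($O = \left(-2\right) \left(- \frac{1}{14}\right) = \frac{1}{7} \approx 0.14286$)
$\left(-499 - s\right) O = \left(-499 - 649\right) \frac{1}{7} = \left(-1148\right) \frac{1}{7} = -164$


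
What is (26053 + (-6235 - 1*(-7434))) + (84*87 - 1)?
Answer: 34559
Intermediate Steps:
(26053 + (-6235 - 1*(-7434))) + (84*87 - 1) = (26053 + (-6235 + 7434)) + (7308 - 1) = (26053 + 1199) + 7307 = 27252 + 7307 = 34559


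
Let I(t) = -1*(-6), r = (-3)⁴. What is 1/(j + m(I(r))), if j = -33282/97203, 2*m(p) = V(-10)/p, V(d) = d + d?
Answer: -97203/195287 ≈ -0.49774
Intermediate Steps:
V(d) = 2*d
r = 81
I(t) = 6
m(p) = -10/p (m(p) = ((2*(-10))/p)/2 = (-20/p)/2 = -10/p)
j = -11094/32401 (j = -33282*1/97203 = -11094/32401 ≈ -0.34240)
1/(j + m(I(r))) = 1/(-11094/32401 - 10/6) = 1/(-11094/32401 - 10*⅙) = 1/(-11094/32401 - 5/3) = 1/(-195287/97203) = -97203/195287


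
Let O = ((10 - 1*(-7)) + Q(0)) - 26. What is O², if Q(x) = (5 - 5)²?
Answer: 81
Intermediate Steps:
Q(x) = 0 (Q(x) = 0² = 0)
O = -9 (O = ((10 - 1*(-7)) + 0) - 26 = ((10 + 7) + 0) - 26 = (17 + 0) - 26 = 17 - 26 = -9)
O² = (-9)² = 81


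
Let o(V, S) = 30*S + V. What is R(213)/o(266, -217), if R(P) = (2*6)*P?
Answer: -639/1561 ≈ -0.40935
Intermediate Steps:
R(P) = 12*P
o(V, S) = V + 30*S
R(213)/o(266, -217) = (12*213)/(266 + 30*(-217)) = 2556/(266 - 6510) = 2556/(-6244) = 2556*(-1/6244) = -639/1561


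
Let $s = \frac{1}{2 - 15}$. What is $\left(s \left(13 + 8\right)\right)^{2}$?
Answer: $\frac{441}{169} \approx 2.6095$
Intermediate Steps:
$s = - \frac{1}{13}$ ($s = \frac{1}{-13} = - \frac{1}{13} \approx -0.076923$)
$\left(s \left(13 + 8\right)\right)^{2} = \left(- \frac{13 + 8}{13}\right)^{2} = \left(\left(- \frac{1}{13}\right) 21\right)^{2} = \left(- \frac{21}{13}\right)^{2} = \frac{441}{169}$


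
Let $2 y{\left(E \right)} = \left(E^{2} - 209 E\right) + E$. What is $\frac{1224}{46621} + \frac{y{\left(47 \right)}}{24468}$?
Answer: $- \frac{292883443}{2281445256} \approx -0.12838$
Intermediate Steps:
$y{\left(E \right)} = \frac{E^{2}}{2} - 104 E$ ($y{\left(E \right)} = \frac{\left(E^{2} - 209 E\right) + E}{2} = \frac{E^{2} - 208 E}{2} = \frac{E^{2}}{2} - 104 E$)
$\frac{1224}{46621} + \frac{y{\left(47 \right)}}{24468} = \frac{1224}{46621} + \frac{\frac{1}{2} \cdot 47 \left(-208 + 47\right)}{24468} = 1224 \cdot \frac{1}{46621} + \frac{1}{2} \cdot 47 \left(-161\right) \frac{1}{24468} = \frac{1224}{46621} - \frac{7567}{48936} = - \frac{292883443}{2281445256}$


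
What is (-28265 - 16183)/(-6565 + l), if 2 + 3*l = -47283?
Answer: 33336/16745 ≈ 1.9908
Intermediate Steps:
l = -47285/3 (l = -⅔ + (⅓)*(-47283) = -⅔ - 15761 = -47285/3 ≈ -15762.)
(-28265 - 16183)/(-6565 + l) = (-28265 - 16183)/(-6565 - 47285/3) = -44448/(-66980/3) = -44448*(-3/66980) = 33336/16745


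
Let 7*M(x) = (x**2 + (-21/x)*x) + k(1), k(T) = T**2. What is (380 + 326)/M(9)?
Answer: 4942/61 ≈ 81.016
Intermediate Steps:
M(x) = -20/7 + x**2/7 (M(x) = ((x**2 + (-21/x)*x) + 1**2)/7 = ((x**2 - 21) + 1)/7 = ((-21 + x**2) + 1)/7 = (-20 + x**2)/7 = -20/7 + x**2/7)
(380 + 326)/M(9) = (380 + 326)/(-20/7 + (1/7)*9**2) = 706/(-20/7 + (1/7)*81) = 706/(-20/7 + 81/7) = 706/(61/7) = 706*(7/61) = 4942/61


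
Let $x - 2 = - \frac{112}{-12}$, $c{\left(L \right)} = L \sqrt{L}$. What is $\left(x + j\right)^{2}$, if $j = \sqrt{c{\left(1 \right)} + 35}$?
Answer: $\frac{2704}{9} \approx 300.44$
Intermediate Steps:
$c{\left(L \right)} = L^{\frac{3}{2}}$
$j = 6$ ($j = \sqrt{1^{\frac{3}{2}} + 35} = \sqrt{1 + 35} = \sqrt{36} = 6$)
$x = \frac{34}{3}$ ($x = 2 - \frac{112}{-12} = 2 - - \frac{28}{3} = 2 + \frac{28}{3} = \frac{34}{3} \approx 11.333$)
$\left(x + j\right)^{2} = \left(\frac{34}{3} + 6\right)^{2} = \left(\frac{52}{3}\right)^{2} = \frac{2704}{9}$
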